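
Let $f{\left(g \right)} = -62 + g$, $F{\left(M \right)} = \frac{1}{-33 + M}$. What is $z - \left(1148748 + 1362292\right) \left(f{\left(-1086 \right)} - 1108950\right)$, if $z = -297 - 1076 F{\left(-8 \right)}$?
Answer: $\frac{114287519747619}{41} \approx 2.7875 \cdot 10^{12}$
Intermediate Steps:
$z = - \frac{11101}{41}$ ($z = -297 - \frac{1076}{-33 - 8} = -297 - \frac{1076}{-41} = -297 - - \frac{1076}{41} = -297 + \frac{1076}{41} = - \frac{11101}{41} \approx -270.76$)
$z - \left(1148748 + 1362292\right) \left(f{\left(-1086 \right)} - 1108950\right) = - \frac{11101}{41} - \left(1148748 + 1362292\right) \left(\left(-62 - 1086\right) - 1108950\right) = - \frac{11101}{41} - 2511040 \left(-1148 - 1108950\right) = - \frac{11101}{41} - 2511040 \left(-1110098\right) = - \frac{11101}{41} - -2787500481920 = - \frac{11101}{41} + 2787500481920 = \frac{114287519747619}{41}$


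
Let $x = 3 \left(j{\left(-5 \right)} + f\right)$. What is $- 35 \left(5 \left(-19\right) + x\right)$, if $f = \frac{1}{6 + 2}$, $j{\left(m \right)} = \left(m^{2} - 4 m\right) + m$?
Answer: $- \frac{7105}{8} \approx -888.13$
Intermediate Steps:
$j{\left(m \right)} = m^{2} - 3 m$
$f = \frac{1}{8} \approx 0.125$
$x = \frac{963}{8}$ ($x = 3 \left(- 5 \left(-3 - 5\right) + \frac{1}{8}\right) = 3 \left(\left(-5\right) \left(-8\right) + \frac{1}{8}\right) = 3 \left(40 + \frac{1}{8}\right) = 3 \cdot \frac{321}{8} = \frac{963}{8} \approx 120.38$)
$- 35 \left(5 \left(-19\right) + x\right) = - 35 \left(5 \left(-19\right) + \frac{963}{8}\right) = - 35 \left(-95 + \frac{963}{8}\right) = \left(-35\right) \frac{203}{8} = - \frac{7105}{8}$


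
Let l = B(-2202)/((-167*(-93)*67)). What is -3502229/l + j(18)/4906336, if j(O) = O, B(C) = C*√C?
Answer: 9/2453168 - 1214779648711*I*√2202/1616268 ≈ 3.6687e-6 - 3.5269e+7*I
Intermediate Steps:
B(C) = C^(3/2)
l = -734*I*√2202/346859 (l = (-2202)^(3/2)/((-167*(-93)*67)) = (-2202*I*√2202)/((15531*67)) = -2202*I*√2202/1040577 = -2202*I*√2202*(1/1040577) = -734*I*√2202/346859 ≈ -0.099301*I)
-3502229/l + j(18)/4906336 = -3502229*346859*I*√2202/1616268 + 18/4906336 = -1214779648711*I*√2202/1616268 + 18*(1/4906336) = -1214779648711*I*√2202/1616268 + 9/2453168 = 9/2453168 - 1214779648711*I*√2202/1616268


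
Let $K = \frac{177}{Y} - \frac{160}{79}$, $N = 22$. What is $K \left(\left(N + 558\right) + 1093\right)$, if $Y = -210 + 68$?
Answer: $- \frac{61404119}{11218} \approx -5473.7$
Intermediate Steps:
$Y = -142$
$K = - \frac{36703}{11218}$ ($K = \frac{177}{-142} - \frac{160}{79} = 177 \left(- \frac{1}{142}\right) - \frac{160}{79} = - \frac{177}{142} - \frac{160}{79} = - \frac{36703}{11218} \approx -3.2718$)
$K \left(\left(N + 558\right) + 1093\right) = - \frac{36703 \left(\left(22 + 558\right) + 1093\right)}{11218} = - \frac{36703 \left(580 + 1093\right)}{11218} = \left(- \frac{36703}{11218}\right) 1673 = - \frac{61404119}{11218}$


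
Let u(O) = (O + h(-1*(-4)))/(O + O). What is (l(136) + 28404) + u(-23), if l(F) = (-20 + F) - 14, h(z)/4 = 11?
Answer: 1311255/46 ≈ 28506.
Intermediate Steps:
h(z) = 44 (h(z) = 4*11 = 44)
u(O) = (44 + O)/(2*O) (u(O) = (O + 44)/(O + O) = (44 + O)/((2*O)) = (44 + O)*(1/(2*O)) = (44 + O)/(2*O))
l(F) = -34 + F
(l(136) + 28404) + u(-23) = ((-34 + 136) + 28404) + (½)*(44 - 23)/(-23) = (102 + 28404) + (½)*(-1/23)*21 = 28506 - 21/46 = 1311255/46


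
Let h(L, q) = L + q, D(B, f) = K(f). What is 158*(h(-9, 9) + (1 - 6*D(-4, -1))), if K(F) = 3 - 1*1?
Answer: -1738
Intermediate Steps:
K(F) = 2 (K(F) = 3 - 1 = 2)
D(B, f) = 2
158*(h(-9, 9) + (1 - 6*D(-4, -1))) = 158*((-9 + 9) + (1 - 6*2)) = 158*(0 + (1 - 12)) = 158*(0 - 11) = 158*(-11) = -1738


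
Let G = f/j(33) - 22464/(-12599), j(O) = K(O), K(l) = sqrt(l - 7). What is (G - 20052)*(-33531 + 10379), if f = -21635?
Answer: 5848488859968/12599 + 250446760*sqrt(26)/13 ≈ 5.6244e+8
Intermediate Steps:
K(l) = sqrt(-7 + l)
j(O) = sqrt(-7 + O)
G = 22464/12599 - 21635*sqrt(26)/26 (G = -21635/sqrt(-7 + 33) - 22464/(-12599) = -21635*sqrt(26)/26 - 22464*(-1/12599) = -21635*sqrt(26)/26 + 22464/12599 = 22464/12599 - 21635*sqrt(26)/26 ≈ -4241.2)
(G - 20052)*(-33531 + 10379) = ((22464/12599 - 21635*sqrt(26)/26) - 20052)*(-33531 + 10379) = (-252612684/12599 - 21635*sqrt(26)/26)*(-23152) = 5848488859968/12599 + 250446760*sqrt(26)/13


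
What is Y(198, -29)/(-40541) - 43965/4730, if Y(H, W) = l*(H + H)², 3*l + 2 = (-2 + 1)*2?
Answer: -158679765/38351786 ≈ -4.1375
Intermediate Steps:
l = -4/3 (l = -⅔ + ((-2 + 1)*2)/3 = -⅔ + (-1*2)/3 = -⅔ + (⅓)*(-2) = -⅔ - ⅔ = -4/3 ≈ -1.3333)
Y(H, W) = -16*H²/3 (Y(H, W) = -4*(H + H)²/3 = -4*4*H²/3 = -16*H²/3)
Y(198, -29)/(-40541) - 43965/4730 = -16/3*198²/(-40541) - 43965/4730 = -16/3*39204*(-1/40541) - 43965*1/4730 = -209088*(-1/40541) - 8793/946 = 209088/40541 - 8793/946 = -158679765/38351786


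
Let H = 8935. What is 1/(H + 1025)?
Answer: 1/9960 ≈ 0.00010040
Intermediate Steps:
1/(H + 1025) = 1/(8935 + 1025) = 1/9960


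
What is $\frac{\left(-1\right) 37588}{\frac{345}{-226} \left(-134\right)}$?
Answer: $- \frac{4247444}{23115} \approx -183.75$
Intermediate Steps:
$\frac{\left(-1\right) 37588}{\frac{345}{-226} \left(-134\right)} = - \frac{37588}{345 \left(- \frac{1}{226}\right) \left(-134\right)} = - \frac{37588}{\left(- \frac{345}{226}\right) \left(-134\right)} = - \frac{37588}{\frac{23115}{113}} = \left(-37588\right) \frac{113}{23115} = - \frac{4247444}{23115}$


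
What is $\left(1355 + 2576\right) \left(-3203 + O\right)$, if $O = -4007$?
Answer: $-28342510$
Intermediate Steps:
$\left(1355 + 2576\right) \left(-3203 + O\right) = \left(1355 + 2576\right) \left(-3203 - 4007\right) = 3931 \left(-7210\right) = -28342510$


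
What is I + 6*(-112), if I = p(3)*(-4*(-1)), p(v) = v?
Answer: -660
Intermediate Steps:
I = 12 (I = 3*(-4*(-1)) = 3*4 = 12)
I + 6*(-112) = 12 + 6*(-112) = 12 - 672 = -660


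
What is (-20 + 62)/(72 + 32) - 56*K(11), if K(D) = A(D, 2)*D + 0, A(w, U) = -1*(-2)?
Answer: -64043/52 ≈ -1231.6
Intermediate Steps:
A(w, U) = 2
K(D) = 2*D (K(D) = 2*D + 0 = 2*D)
(-20 + 62)/(72 + 32) - 56*K(11) = (-20 + 62)/(72 + 32) - 112*11 = 42/104 - 56*22 = 42*(1/104) - 1232 = 21/52 - 1232 = -64043/52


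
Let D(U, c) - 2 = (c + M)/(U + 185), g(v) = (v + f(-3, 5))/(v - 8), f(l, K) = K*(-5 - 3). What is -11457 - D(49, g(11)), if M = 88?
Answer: -8044453/702 ≈ -11459.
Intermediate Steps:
f(l, K) = -8*K (f(l, K) = K*(-8) = -8*K)
g(v) = (-40 + v)/(-8 + v) (g(v) = (v - 8*5)/(v - 8) = (v - 40)/(-8 + v) = (-40 + v)/(-8 + v))
D(U, c) = 2 + (88 + c)/(185 + U) (D(U, c) = 2 + (c + 88)/(U + 185) = 2 + (88 + c)/(185 + U))
-11457 - D(49, g(11)) = -11457 - (458 + (-40 + 11)/(-8 + 11) + 2*49)/(185 + 49) = -11457 - (458 - 29/3 + 98)/234 = -11457 - 1639/(234*3) = -11457 - 1*1639/702 = -11457 - 1639/702 = -8044453/702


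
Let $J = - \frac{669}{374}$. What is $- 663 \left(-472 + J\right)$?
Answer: $\frac{6910683}{22} \approx 3.1412 \cdot 10^{5}$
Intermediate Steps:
$J = - \frac{669}{374}$ ($J = \left(-669\right) \frac{1}{374} = - \frac{669}{374} \approx -1.7888$)
$- 663 \left(-472 + J\right) = - 663 \left(-472 - \frac{669}{374}\right) = \left(-663\right) \left(- \frac{177197}{374}\right) = \frac{6910683}{22}$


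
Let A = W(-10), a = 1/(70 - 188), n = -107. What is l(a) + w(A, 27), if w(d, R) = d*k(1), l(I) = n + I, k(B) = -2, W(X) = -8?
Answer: -10739/118 ≈ -91.008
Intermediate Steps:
a = -1/118 (a = 1/(-118) = -1/118 ≈ -0.0084746)
l(I) = -107 + I
A = -8
w(d, R) = -2*d (w(d, R) = d*(-2) = -2*d)
l(a) + w(A, 27) = (-107 - 1/118) - 2*(-8) = -12627/118 + 16 = -10739/118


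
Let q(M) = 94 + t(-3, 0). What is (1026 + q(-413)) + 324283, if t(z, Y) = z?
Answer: 325400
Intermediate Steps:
q(M) = 91 (q(M) = 94 - 3 = 91)
(1026 + q(-413)) + 324283 = (1026 + 91) + 324283 = 1117 + 324283 = 325400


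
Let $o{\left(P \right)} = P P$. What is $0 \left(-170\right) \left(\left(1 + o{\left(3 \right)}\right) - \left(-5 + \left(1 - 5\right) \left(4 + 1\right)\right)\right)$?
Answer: $0$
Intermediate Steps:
$o{\left(P \right)} = P^{2}$
$0 \left(-170\right) \left(\left(1 + o{\left(3 \right)}\right) - \left(-5 + \left(1 - 5\right) \left(4 + 1\right)\right)\right) = 0 \left(-170\right) \left(\left(1 + 3^{2}\right) - \left(-5 + \left(1 - 5\right) \left(4 + 1\right)\right)\right) = 0 \left(\left(1 + 9\right) - \left(-5 - 20\right)\right) = 0 \left(10 + \left(5 - -20\right)\right) = 0 \left(10 + \left(5 + 20\right)\right) = 0 \left(10 + 25\right) = 0 \cdot 35 = 0$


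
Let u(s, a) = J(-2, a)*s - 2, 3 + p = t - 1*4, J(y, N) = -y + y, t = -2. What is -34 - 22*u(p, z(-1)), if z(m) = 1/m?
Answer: 10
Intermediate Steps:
J(y, N) = 0
p = -9 (p = -3 + (-2 - 1*4) = -3 + (-2 - 4) = -3 - 6 = -9)
u(s, a) = -2 (u(s, a) = 0*s - 2 = 0 - 2 = -2)
-34 - 22*u(p, z(-1)) = -34 - 22*(-2) = -34 + 44 = 10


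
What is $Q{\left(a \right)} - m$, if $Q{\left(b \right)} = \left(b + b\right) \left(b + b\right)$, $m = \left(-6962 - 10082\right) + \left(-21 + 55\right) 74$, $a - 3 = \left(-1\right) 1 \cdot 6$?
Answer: $14564$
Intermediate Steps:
$a = -3$ ($a = 3 + \left(-1\right) 1 \cdot 6 = 3 - 6 = -3$)
$m = -14528$ ($m = \left(-6962 - 10082\right) + 34 \cdot 74 = -17044 + 2516 = -14528$)
$Q{\left(b \right)} = 4 b^{2}$ ($Q{\left(b \right)} = 2 b 2 b = 4 b^{2}$)
$Q{\left(a \right)} - m = 4 \left(-3\right)^{2} - -14528 = 4 \cdot 9 + 14528 = 36 + 14528 = 14564$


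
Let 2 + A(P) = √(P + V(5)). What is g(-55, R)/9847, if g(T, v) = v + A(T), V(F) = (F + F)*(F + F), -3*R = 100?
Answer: -106/29541 + 3*√5/9847 ≈ -0.0029070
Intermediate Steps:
R = -100/3 (R = -⅓*100 = -100/3 ≈ -33.333)
V(F) = 4*F² (V(F) = (2*F)*(2*F) = 4*F²)
A(P) = -2 + √(100 + P) (A(P) = -2 + √(P + 4*5²) = -2 + √(P + 4*25) = -2 + √(P + 100) = -2 + √(100 + P))
g(T, v) = -2 + v + √(100 + T) (g(T, v) = v + (-2 + √(100 + T)) = -2 + v + √(100 + T))
g(-55, R)/9847 = (-2 - 100/3 + √(100 - 55))/9847 = (-2 - 100/3 + √45)*(1/9847) = (-2 - 100/3 + 3*√5)*(1/9847) = (-106/3 + 3*√5)*(1/9847) = -106/29541 + 3*√5/9847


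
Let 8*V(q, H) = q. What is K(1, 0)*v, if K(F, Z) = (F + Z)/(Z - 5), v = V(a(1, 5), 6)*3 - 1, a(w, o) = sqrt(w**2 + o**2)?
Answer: 1/5 - 3*sqrt(26)/40 ≈ -0.18243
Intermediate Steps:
a(w, o) = sqrt(o**2 + w**2)
V(q, H) = q/8
v = -1 + 3*sqrt(26)/8 (v = (sqrt(5**2 + 1**2)/8)*3 - 1 = (sqrt(25 + 1)/8)*3 - 1 = (sqrt(26)/8)*3 - 1 = 3*sqrt(26)/8 - 1 = -1 + 3*sqrt(26)/8 ≈ 0.91213)
K(F, Z) = (F + Z)/(-5 + Z)
K(1, 0)*v = ((1 + 0)/(-5 + 0))*(-1 + 3*sqrt(26)/8) = (1/(-5))*(-1 + 3*sqrt(26)/8) = (-1/5*1)*(-1 + 3*sqrt(26)/8) = -(-1 + 3*sqrt(26)/8)/5 = 1/5 - 3*sqrt(26)/40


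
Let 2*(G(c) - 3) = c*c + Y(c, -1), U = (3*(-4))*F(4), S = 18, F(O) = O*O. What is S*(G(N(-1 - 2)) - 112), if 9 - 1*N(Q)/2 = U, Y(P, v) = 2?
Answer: 1452492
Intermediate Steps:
F(O) = O²
U = -192 (U = (3*(-4))*4² = -12*16 = -192)
N(Q) = 402 (N(Q) = 18 - 2*(-192) = 18 + 384 = 402)
G(c) = 4 + c²/2 (G(c) = 3 + (c*c + 2)/2 = 3 + (c² + 2)/2 = 3 + (2 + c²)/2 = 3 + (1 + c²/2) = 4 + c²/2)
S*(G(N(-1 - 2)) - 112) = 18*((4 + (½)*402²) - 112) = 18*((4 + (½)*161604) - 112) = 18*((4 + 80802) - 112) = 18*(80806 - 112) = 18*80694 = 1452492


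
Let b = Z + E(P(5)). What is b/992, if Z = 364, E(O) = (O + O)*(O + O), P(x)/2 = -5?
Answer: 191/248 ≈ 0.77016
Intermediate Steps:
P(x) = -10 (P(x) = 2*(-5) = -10)
E(O) = 4*O² (E(O) = (2*O)*(2*O) = 4*O²)
b = 764 (b = 364 + 4*(-10)² = 364 + 4*100 = 364 + 400 = 764)
b/992 = 764/992 = 764*(1/992) = 191/248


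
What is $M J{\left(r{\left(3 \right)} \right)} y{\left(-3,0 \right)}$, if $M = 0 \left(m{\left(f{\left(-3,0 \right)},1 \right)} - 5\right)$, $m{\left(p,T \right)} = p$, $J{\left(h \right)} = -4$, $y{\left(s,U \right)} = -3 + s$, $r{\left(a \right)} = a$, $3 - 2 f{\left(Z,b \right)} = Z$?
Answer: $0$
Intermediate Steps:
$f{\left(Z,b \right)} = \frac{3}{2} - \frac{Z}{2}$
$M = 0$ ($M = 0 \left(\left(\frac{3}{2} - - \frac{3}{2}\right) - 5\right) = 0 \left(\left(\frac{3}{2} + \frac{3}{2}\right) - 5\right) = 0 \left(3 - 5\right) = 0 \left(-2\right) = 0$)
$M J{\left(r{\left(3 \right)} \right)} y{\left(-3,0 \right)} = 0 \left(-4\right) \left(-3 - 3\right) = 0 \left(-6\right) = 0$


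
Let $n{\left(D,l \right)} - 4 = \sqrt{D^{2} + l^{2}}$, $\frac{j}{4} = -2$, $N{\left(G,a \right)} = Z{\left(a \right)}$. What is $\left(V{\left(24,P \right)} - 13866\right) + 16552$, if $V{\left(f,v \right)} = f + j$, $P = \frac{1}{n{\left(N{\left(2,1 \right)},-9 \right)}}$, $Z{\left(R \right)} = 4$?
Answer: $2702$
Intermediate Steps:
$N{\left(G,a \right)} = 4$
$j = -8$ ($j = 4 \left(-2\right) = -8$)
$n{\left(D,l \right)} = 4 + \sqrt{D^{2} + l^{2}}$
$P = \frac{1}{4 + \sqrt{97}}$ ($P = \frac{1}{4 + \sqrt{4^{2} + \left(-9\right)^{2}}} = \frac{1}{4 + \sqrt{16 + 81}} = \frac{1}{4 + \sqrt{97}} \approx 0.072208$)
$V{\left(f,v \right)} = -8 + f$ ($V{\left(f,v \right)} = f - 8 = -8 + f$)
$\left(V{\left(24,P \right)} - 13866\right) + 16552 = \left(\left(-8 + 24\right) - 13866\right) + 16552 = \left(16 - 13866\right) + 16552 = -13850 + 16552 = 2702$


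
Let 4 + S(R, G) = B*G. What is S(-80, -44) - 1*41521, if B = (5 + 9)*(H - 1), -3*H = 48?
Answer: -31053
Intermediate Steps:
H = -16 (H = -⅓*48 = -16)
B = -238 (B = (5 + 9)*(-16 - 1) = 14*(-17) = -238)
S(R, G) = -4 - 238*G
S(-80, -44) - 1*41521 = (-4 - 238*(-44)) - 1*41521 = (-4 + 10472) - 41521 = 10468 - 41521 = -31053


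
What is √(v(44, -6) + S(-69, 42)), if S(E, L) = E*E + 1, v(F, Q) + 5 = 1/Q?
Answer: √171246/6 ≈ 68.970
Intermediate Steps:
v(F, Q) = -5 + 1/Q
S(E, L) = 1 + E² (S(E, L) = E² + 1 = 1 + E²)
√(v(44, -6) + S(-69, 42)) = √((-5 + 1/(-6)) + (1 + (-69)²)) = √((-5 - ⅙) + (1 + 4761)) = √(-31/6 + 4762) = √(28541/6) = √171246/6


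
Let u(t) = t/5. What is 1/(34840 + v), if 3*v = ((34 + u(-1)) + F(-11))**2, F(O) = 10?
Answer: 25/886987 ≈ 2.8185e-5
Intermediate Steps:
u(t) = t/5 (u(t) = t*(1/5) = t/5)
v = 15987/25 (v = ((34 + (1/5)*(-1)) + 10)**2/3 = ((34 - 1/5) + 10)**2/3 = (169/5 + 10)**2/3 = (219/5)**2/3 = (1/3)*(47961/25) = 15987/25 ≈ 639.48)
1/(34840 + v) = 1/(34840 + 15987/25) = 1/(886987/25) = 25/886987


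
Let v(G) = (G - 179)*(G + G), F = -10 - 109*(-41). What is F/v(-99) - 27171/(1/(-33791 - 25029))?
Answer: 87971222826139/55044 ≈ 1.5982e+9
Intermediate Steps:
F = 4459 (F = -10 + 4469 = 4459)
v(G) = 2*G*(-179 + G) (v(G) = (-179 + G)*(2*G) = 2*G*(-179 + G))
F/v(-99) - 27171/(1/(-33791 - 25029)) = 4459/((2*(-99)*(-179 - 99))) - 27171/(1/(-33791 - 25029)) = 4459/((2*(-99)*(-278))) - 27171/(1/(-58820)) = 4459/55044 - 27171/(-1/58820) = 4459*(1/55044) - 27171*(-58820) = 4459/55044 + 1598198220 = 87971222826139/55044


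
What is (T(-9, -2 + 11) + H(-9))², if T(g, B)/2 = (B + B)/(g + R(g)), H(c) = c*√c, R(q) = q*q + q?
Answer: (-4 + 189*I)²/49 ≈ -728.67 - 30.857*I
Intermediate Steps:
R(q) = q + q² (R(q) = q² + q = q + q²)
H(c) = c^(3/2)
T(g, B) = 4*B/(g + g*(1 + g)) (T(g, B) = 2*((B + B)/(g + g*(1 + g))) = 2*((2*B)/(g + g*(1 + g))) = 2*(2*B/(g + g*(1 + g))) = 4*B/(g + g*(1 + g)))
(T(-9, -2 + 11) + H(-9))² = (4*(-2 + 11)/(-9*(2 - 9)) + (-9)^(3/2))² = (4*9*(-⅑)/(-7) - 27*I)² = (4*9*(-⅑)*(-⅐) - 27*I)² = (4/7 - 27*I)²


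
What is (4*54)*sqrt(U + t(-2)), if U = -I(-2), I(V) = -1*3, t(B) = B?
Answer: 216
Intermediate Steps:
I(V) = -3
U = 3 (U = -1*(-3) = 3)
(4*54)*sqrt(U + t(-2)) = (4*54)*sqrt(3 - 2) = 216*sqrt(1) = 216*1 = 216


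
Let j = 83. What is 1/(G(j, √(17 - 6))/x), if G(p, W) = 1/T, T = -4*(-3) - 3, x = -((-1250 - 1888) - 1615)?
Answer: 42777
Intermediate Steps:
x = 4753 (x = -(-3138 - 1615) = -1*(-4753) = 4753)
T = 9 (T = 12 - 3 = 9)
G(p, W) = ⅑ (G(p, W) = 1/9 = ⅑)
1/(G(j, √(17 - 6))/x) = 1/((⅑)/4753) = 1/((⅑)*(1/4753)) = 1/(1/42777) = 42777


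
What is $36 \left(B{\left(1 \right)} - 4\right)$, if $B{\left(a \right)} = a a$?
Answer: $-108$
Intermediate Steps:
$B{\left(a \right)} = a^{2}$
$36 \left(B{\left(1 \right)} - 4\right) = 36 \left(1^{2} - 4\right) = 36 \left(1 - 4\right) = 36 \left(-3\right) = -108$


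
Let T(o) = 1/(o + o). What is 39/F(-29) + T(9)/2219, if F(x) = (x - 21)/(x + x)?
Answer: 45174427/998550 ≈ 45.240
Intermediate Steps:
T(o) = 1/(2*o)
F(x) = (-21 + x)/(2*x) (F(x) = (-21 + x)/((2*x)) = (-21 + x)*(1/(2*x)) = (-21 + x)/(2*x))
39/F(-29) + T(9)/2219 = 39/(((½)*(-21 - 29)/(-29))) + ((½)/9)/2219 = 39/(((½)*(-1/29)*(-50))) + ((½)*(⅑))*(1/2219) = 39/(25/29) + (1/18)*(1/2219) = 39*(29/25) + 1/39942 = 1131/25 + 1/39942 = 45174427/998550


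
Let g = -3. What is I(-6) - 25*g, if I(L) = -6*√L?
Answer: 75 - 6*I*√6 ≈ 75.0 - 14.697*I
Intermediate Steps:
I(-6) - 25*g = -6*I*√6 - 25*(-3) = -6*I*√6 + 75 = 75 - 6*I*√6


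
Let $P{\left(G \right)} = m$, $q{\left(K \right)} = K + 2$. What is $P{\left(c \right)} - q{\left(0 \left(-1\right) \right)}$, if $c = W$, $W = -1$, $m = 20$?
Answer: $18$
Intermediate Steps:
$q{\left(K \right)} = 2 + K$
$c = -1$
$P{\left(G \right)} = 20$
$P{\left(c \right)} - q{\left(0 \left(-1\right) \right)} = 20 - \left(2 + 0 \left(-1\right)\right) = 20 - \left(2 + 0\right) = 20 - 2 = 18$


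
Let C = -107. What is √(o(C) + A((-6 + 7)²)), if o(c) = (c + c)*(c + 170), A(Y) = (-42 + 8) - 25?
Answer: I*√13541 ≈ 116.37*I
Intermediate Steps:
A(Y) = -59 (A(Y) = -34 - 25 = -59)
o(c) = 2*c*(170 + c) (o(c) = (2*c)*(170 + c) = 2*c*(170 + c))
√(o(C) + A((-6 + 7)²)) = √(2*(-107)*(170 - 107) - 59) = √(2*(-107)*63 - 59) = √(-13482 - 59) = √(-13541) = I*√13541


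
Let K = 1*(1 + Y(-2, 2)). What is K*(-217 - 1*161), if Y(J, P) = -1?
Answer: 0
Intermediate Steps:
K = 0 (K = 1*(1 - 1) = 1*0 = 0)
K*(-217 - 1*161) = 0*(-217 - 1*161) = 0*(-217 - 161) = 0*(-378) = 0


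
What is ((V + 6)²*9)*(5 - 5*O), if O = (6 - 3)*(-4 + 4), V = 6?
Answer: 6480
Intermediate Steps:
O = 0 (O = 3*0 = 0)
((V + 6)²*9)*(5 - 5*O) = ((6 + 6)²*9)*(5 - 5*0) = (12²*9)*(5 + 0) = (144*9)*5 = 1296*5 = 6480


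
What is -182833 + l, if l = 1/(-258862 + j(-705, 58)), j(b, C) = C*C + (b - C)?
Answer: -46852967414/256261 ≈ -1.8283e+5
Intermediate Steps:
j(b, C) = b + C² - C (j(b, C) = C² + (b - C) = b + C² - C)
l = -1/256261 (l = 1/(-258862 + (-705 + 58² - 1*58)) = 1/(-258862 + (-705 + 3364 - 58)) = 1/(-258862 + 2601) = 1/(-256261) = -1/256261 ≈ -3.9023e-6)
-182833 + l = -182833 - 1/256261 = -46852967414/256261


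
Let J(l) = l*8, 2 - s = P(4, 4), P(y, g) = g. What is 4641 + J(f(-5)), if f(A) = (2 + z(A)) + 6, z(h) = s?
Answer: 4689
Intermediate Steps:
s = -2 (s = 2 - 1*4 = 2 - 4 = -2)
z(h) = -2
f(A) = 6 (f(A) = (2 - 2) + 6 = 0 + 6 = 6)
J(l) = 8*l
4641 + J(f(-5)) = 4641 + 8*6 = 4641 + 48 = 4689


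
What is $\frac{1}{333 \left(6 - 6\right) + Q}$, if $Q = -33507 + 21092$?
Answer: $- \frac{1}{12415} \approx -8.0548 \cdot 10^{-5}$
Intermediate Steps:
$Q = -12415$
$\frac{1}{333 \left(6 - 6\right) + Q} = \frac{1}{333 \left(6 - 6\right) - 12415} = \frac{1}{333 \cdot 0 - 12415} = \frac{1}{0 - 12415} = \frac{1}{-12415} = - \frac{1}{12415}$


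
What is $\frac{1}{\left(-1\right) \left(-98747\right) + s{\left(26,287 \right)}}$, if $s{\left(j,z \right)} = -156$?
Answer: $\frac{1}{98591} \approx 1.0143 \cdot 10^{-5}$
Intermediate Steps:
$\frac{1}{\left(-1\right) \left(-98747\right) + s{\left(26,287 \right)}} = \frac{1}{\left(-1\right) \left(-98747\right) - 156} = \frac{1}{98747 - 156} = \frac{1}{98591}$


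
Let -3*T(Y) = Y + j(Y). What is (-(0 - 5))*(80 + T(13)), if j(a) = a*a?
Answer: 290/3 ≈ 96.667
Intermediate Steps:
j(a) = a²
T(Y) = -Y/3 - Y²/3 (T(Y) = -(Y + Y²)/3 = -Y/3 - Y²/3)
(-(0 - 5))*(80 + T(13)) = (-(0 - 5))*(80 + (⅓)*13*(-1 - 1*13)) = (-1*(-5))*(80 + (⅓)*13*(-1 - 13)) = 5*(80 + (⅓)*13*(-14)) = 5*(80 - 182/3) = 5*(58/3) = 290/3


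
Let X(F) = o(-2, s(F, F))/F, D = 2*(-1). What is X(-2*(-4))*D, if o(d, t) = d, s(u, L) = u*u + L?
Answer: ½ ≈ 0.50000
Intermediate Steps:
s(u, L) = L + u² (s(u, L) = u² + L = L + u²)
D = -2
X(F) = -2/F
X(-2*(-4))*D = -2/((-2*(-4)))*(-2) = -2/8*(-2) = -2*⅛*(-2) = -¼*(-2) = ½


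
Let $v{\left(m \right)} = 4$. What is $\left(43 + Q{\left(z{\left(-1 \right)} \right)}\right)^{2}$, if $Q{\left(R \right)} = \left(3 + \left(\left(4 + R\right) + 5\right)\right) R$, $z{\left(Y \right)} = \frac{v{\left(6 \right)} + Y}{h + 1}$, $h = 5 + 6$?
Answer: $\frac{543169}{256} \approx 2121.8$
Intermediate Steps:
$h = 11$
$z{\left(Y \right)} = \frac{1}{3} + \frac{Y}{12}$ ($z{\left(Y \right)} = \frac{4 + Y}{11 + 1} = \frac{4 + Y}{12} = \left(4 + Y\right) \frac{1}{12} = \frac{1}{3} + \frac{Y}{12}$)
$Q{\left(R \right)} = R \left(12 + R\right)$ ($Q{\left(R \right)} = \left(3 + \left(9 + R\right)\right) R = \left(12 + R\right) R = R \left(12 + R\right)$)
$\left(43 + Q{\left(z{\left(-1 \right)} \right)}\right)^{2} = \left(43 + \left(\frac{1}{3} + \frac{1}{12} \left(-1\right)\right) \left(12 + \left(\frac{1}{3} + \frac{1}{12} \left(-1\right)\right)\right)\right)^{2} = \left(43 + \left(\frac{1}{3} - \frac{1}{12}\right) \left(12 + \left(\frac{1}{3} - \frac{1}{12}\right)\right)\right)^{2} = \left(43 + \frac{12 + \frac{1}{4}}{4}\right)^{2} = \left(43 + \frac{1}{4} \cdot \frac{49}{4}\right)^{2} = \left(43 + \frac{49}{16}\right)^{2} = \left(\frac{737}{16}\right)^{2} = \frac{543169}{256}$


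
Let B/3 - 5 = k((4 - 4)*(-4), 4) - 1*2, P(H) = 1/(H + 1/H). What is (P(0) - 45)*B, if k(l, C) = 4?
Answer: -945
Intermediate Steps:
B = 21 (B = 15 + 3*(4 - 1*2) = 15 + 3*(4 - 2) = 15 + 3*2 = 15 + 6 = 21)
(P(0) - 45)*B = (0/(1 + 0²) - 45)*21 = (0/(1 + 0) - 45)*21 = (0/1 - 45)*21 = (0*1 - 45)*21 = (0 - 45)*21 = -45*21 = -945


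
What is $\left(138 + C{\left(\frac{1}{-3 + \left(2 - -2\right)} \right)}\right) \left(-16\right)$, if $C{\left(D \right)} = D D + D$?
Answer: $-2240$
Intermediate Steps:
$C{\left(D \right)} = D + D^{2}$ ($C{\left(D \right)} = D^{2} + D = D + D^{2}$)
$\left(138 + C{\left(\frac{1}{-3 + \left(2 - -2\right)} \right)}\right) \left(-16\right) = \left(138 + \frac{1 + \frac{1}{-3 + \left(2 - -2\right)}}{-3 + \left(2 - -2\right)}\right) \left(-16\right) = \left(138 + \frac{1 + \frac{1}{-3 + \left(2 + 2\right)}}{-3 + \left(2 + 2\right)}\right) \left(-16\right) = \left(138 + \frac{1 + \frac{1}{-3 + 4}}{-3 + 4}\right) \left(-16\right) = \left(138 + \frac{1 + 1^{-1}}{1}\right) \left(-16\right) = \left(138 + 1 \left(1 + 1\right)\right) \left(-16\right) = \left(138 + 1 \cdot 2\right) \left(-16\right) = \left(138 + 2\right) \left(-16\right) = 140 \left(-16\right) = -2240$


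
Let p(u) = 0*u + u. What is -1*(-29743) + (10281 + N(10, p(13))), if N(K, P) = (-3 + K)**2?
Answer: 40073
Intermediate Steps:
p(u) = u (p(u) = 0 + u = u)
-1*(-29743) + (10281 + N(10, p(13))) = -1*(-29743) + (10281 + (-3 + 10)**2) = 29743 + (10281 + 7**2) = 29743 + (10281 + 49) = 29743 + 10330 = 40073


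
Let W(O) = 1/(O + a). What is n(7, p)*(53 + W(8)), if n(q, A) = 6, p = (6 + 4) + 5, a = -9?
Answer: 312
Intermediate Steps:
p = 15 (p = 10 + 5 = 15)
W(O) = 1/(-9 + O) (W(O) = 1/(O - 9) = 1/(-9 + O))
n(7, p)*(53 + W(8)) = 6*(53 + 1/(-9 + 8)) = 6*(53 + 1/(-1)) = 6*(53 - 1) = 6*52 = 312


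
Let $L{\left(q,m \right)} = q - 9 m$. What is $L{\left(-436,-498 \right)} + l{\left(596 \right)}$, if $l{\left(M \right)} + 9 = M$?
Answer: $4633$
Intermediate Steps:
$l{\left(M \right)} = -9 + M$
$L{\left(-436,-498 \right)} + l{\left(596 \right)} = \left(-436 - -4482\right) + \left(-9 + 596\right) = \left(-436 + 4482\right) + 587 = 4046 + 587 = 4633$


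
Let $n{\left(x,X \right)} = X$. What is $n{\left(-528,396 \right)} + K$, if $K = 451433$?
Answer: $451829$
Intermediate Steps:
$n{\left(-528,396 \right)} + K = 396 + 451433 = 451829$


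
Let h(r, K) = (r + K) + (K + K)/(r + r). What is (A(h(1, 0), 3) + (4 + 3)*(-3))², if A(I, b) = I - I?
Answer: 441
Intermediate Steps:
h(r, K) = K + r + K/r (h(r, K) = (K + r) + (2*K)/((2*r)) = (K + r) + (2*K)*(1/(2*r)) = (K + r) + K/r = K + r + K/r)
A(I, b) = 0
(A(h(1, 0), 3) + (4 + 3)*(-3))² = (0 + (4 + 3)*(-3))² = (0 + 7*(-3))² = (0 - 21)² = (-21)² = 441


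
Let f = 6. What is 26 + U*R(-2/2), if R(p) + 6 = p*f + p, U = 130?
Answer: -1664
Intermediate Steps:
R(p) = -6 + 7*p (R(p) = -6 + (p*6 + p) = -6 + (6*p + p) = -6 + 7*p)
26 + U*R(-2/2) = 26 + 130*(-6 + 7*(-2/2)) = 26 + 130*(-6 + 7*(-2*1/2)) = 26 + 130*(-6 + 7*(-1)) = 26 + 130*(-6 - 7) = 26 + 130*(-13) = 26 - 1690 = -1664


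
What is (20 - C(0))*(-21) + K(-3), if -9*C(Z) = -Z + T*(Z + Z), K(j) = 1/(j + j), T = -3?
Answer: -2521/6 ≈ -420.17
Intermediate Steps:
K(j) = 1/(2*j)
C(Z) = 7*Z/9 (C(Z) = -(-Z - 3*(Z + Z))/9 = -(-Z - 6*Z)/9 = -(-7)*Z/9 = 7*Z/9)
(20 - C(0))*(-21) + K(-3) = (20 - 7*0/9)*(-21) + (½)/(-3) = (20 - 1*0)*(-21) + (½)*(-⅓) = (20 + 0)*(-21) - ⅙ = 20*(-21) - ⅙ = -420 - ⅙ = -2521/6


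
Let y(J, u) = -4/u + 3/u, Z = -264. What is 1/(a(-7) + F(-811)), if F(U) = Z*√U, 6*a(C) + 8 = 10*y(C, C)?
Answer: -483/24926844625 + 116424*I*√811/24926844625 ≈ -1.9377e-8 + 0.00013301*I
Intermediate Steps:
y(J, u) = -1/u
a(C) = -4/3 - 5/(3*C) (a(C) = -4/3 + (10*(-1/C))/6 = -4/3 + (-10/C)/6 = -4/3 - 5/(3*C))
F(U) = -264*√U
1/(a(-7) + F(-811)) = 1/((⅓)*(-5 - 4*(-7))/(-7) - 264*I*√811) = 1/((⅓)*(-⅐)*(-5 + 28) - 264*I*√811) = 1/((⅓)*(-⅐)*23 - 264*I*√811) = 1/(-23/21 - 264*I*√811)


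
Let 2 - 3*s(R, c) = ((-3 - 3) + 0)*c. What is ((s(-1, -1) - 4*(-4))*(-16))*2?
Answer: -1408/3 ≈ -469.33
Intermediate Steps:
s(R, c) = ⅔ + 2*c (s(R, c) = ⅔ - ((-3 - 3) + 0)*c/3 = ⅔ - (-6 + 0)*c/3 = ⅔ - (-2)*c = ⅔ + 2*c)
((s(-1, -1) - 4*(-4))*(-16))*2 = (((⅔ + 2*(-1)) - 4*(-4))*(-16))*2 = (((⅔ - 2) + 16)*(-16))*2 = ((-4/3 + 16)*(-16))*2 = ((44/3)*(-16))*2 = -704/3*2 = -1408/3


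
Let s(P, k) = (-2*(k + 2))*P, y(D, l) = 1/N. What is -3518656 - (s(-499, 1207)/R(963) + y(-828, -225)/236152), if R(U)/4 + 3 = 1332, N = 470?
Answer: -173020688485760803/49169207920 ≈ -3.5189e+6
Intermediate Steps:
y(D, l) = 1/470
s(P, k) = P*(-4 - 2*k) (s(P, k) = (-2*(2 + k))*P = (-4 - 2*k)*P = P*(-4 - 2*k))
R(U) = 5316 (R(U) = -12 + 4*1332 = -12 + 5328 = 5316)
-3518656 - (s(-499, 1207)/R(963) + y(-828, -225)/236152) = -3518656 - (-2*(-499)*(2 + 1207)/5316 + (1/470)/236152) = -3518656 - (-2*(-499)*1209*(1/5316) + (1/470)*(1/236152)) = -3518656 - (1206582*(1/5316) + 1/110991440) = -3518656 - (201097/886 + 1/110991440) = -3518656 - 1*11160022805283/49169207920 = -3518656 - 11160022805283/49169207920 = -173020688485760803/49169207920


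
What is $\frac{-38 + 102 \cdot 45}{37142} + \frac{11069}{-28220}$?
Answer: $- \frac{141333679}{524073620} \approx -0.26968$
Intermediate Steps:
$\frac{-38 + 102 \cdot 45}{37142} + \frac{11069}{-28220} = \left(-38 + 4590\right) \frac{1}{37142} + 11069 \left(- \frac{1}{28220}\right) = 4552 \cdot \frac{1}{37142} - \frac{11069}{28220} = \frac{2276}{18571} - \frac{11069}{28220} = - \frac{141333679}{524073620}$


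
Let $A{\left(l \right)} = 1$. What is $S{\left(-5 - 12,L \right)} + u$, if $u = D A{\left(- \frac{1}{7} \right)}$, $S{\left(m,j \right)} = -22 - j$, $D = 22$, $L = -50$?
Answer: $50$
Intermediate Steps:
$u = 22$ ($u = 22 \cdot 1 = 22$)
$S{\left(-5 - 12,L \right)} + u = \left(-22 - -50\right) + 22 = \left(-22 + 50\right) + 22 = 28 + 22 = 50$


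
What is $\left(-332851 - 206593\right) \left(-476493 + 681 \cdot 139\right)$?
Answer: $205978060296$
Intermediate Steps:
$\left(-332851 - 206593\right) \left(-476493 + 681 \cdot 139\right) = - 539444 \left(-476493 + 94659\right) = \left(-539444\right) \left(-381834\right) = 205978060296$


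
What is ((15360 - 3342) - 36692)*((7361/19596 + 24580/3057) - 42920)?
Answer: 10571234905650757/9984162 ≈ 1.0588e+9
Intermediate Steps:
((15360 - 3342) - 36692)*((7361/19596 + 24580/3057) - 42920) = (12018 - 36692)*((7361*(1/19596) + 24580*(1/3057)) - 42920) = -24674*((7361/19596 + 24580/3057) - 42920) = -24674*(168057419/19968324 - 42920) = -24674*(-856872408661/19968324) = 10571234905650757/9984162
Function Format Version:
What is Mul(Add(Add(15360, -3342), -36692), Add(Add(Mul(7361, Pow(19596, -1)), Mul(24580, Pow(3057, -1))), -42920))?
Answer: Rational(10571234905650757, 9984162) ≈ 1.0588e+9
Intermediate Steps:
Mul(Add(Add(15360, -3342), -36692), Add(Add(Mul(7361, Pow(19596, -1)), Mul(24580, Pow(3057, -1))), -42920)) = Mul(Add(12018, -36692), Add(Add(Mul(7361, Rational(1, 19596)), Mul(24580, Rational(1, 3057))), -42920)) = Mul(-24674, Add(Add(Rational(7361, 19596), Rational(24580, 3057)), -42920)) = Mul(-24674, Add(Rational(168057419, 19968324), -42920)) = Mul(-24674, Rational(-856872408661, 19968324)) = Rational(10571234905650757, 9984162)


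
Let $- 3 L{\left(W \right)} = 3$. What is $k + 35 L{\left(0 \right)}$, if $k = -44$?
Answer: $-79$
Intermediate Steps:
$L{\left(W \right)} = -1$ ($L{\left(W \right)} = \left(- \frac{1}{3}\right) 3 = -1$)
$k + 35 L{\left(0 \right)} = -44 + 35 \left(-1\right) = -44 - 35 = -79$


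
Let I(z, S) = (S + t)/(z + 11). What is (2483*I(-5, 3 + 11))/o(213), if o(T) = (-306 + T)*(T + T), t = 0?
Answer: -17381/118854 ≈ -0.14624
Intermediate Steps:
o(T) = 2*T*(-306 + T) (o(T) = (-306 + T)*(2*T) = 2*T*(-306 + T))
I(z, S) = S/(11 + z) (I(z, S) = (S + 0)/(z + 11) = S/(11 + z))
(2483*I(-5, 3 + 11))/o(213) = (2483*((3 + 11)/(11 - 5)))/((2*213*(-306 + 213))) = (2483*(14/6))/((2*213*(-93))) = (2483*(14*(⅙)))/(-39618) = (2483*(7/3))*(-1/39618) = (17381/3)*(-1/39618) = -17381/118854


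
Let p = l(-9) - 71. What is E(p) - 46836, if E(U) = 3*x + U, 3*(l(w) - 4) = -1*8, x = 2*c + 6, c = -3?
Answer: -140717/3 ≈ -46906.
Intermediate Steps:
x = 0 (x = 2*(-3) + 6 = -6 + 6 = 0)
l(w) = 4/3 (l(w) = 4 + (-1*8)/3 = 4 + (⅓)*(-8) = 4 - 8/3 = 4/3)
p = -209/3 (p = 4/3 - 71 = -209/3 ≈ -69.667)
E(U) = U (E(U) = 3*0 + U = 0 + U = U)
E(p) - 46836 = -209/3 - 46836 = -140717/3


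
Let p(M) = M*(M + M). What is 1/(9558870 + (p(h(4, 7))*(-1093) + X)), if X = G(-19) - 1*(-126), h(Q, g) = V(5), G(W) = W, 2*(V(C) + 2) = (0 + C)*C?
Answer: 2/18635941 ≈ 1.0732e-7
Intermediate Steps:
V(C) = -2 + C²/2 (V(C) = -2 + ((0 + C)*C)/2 = -2 + (C*C)/2 = -2 + C²/2)
h(Q, g) = 21/2 (h(Q, g) = -2 + (½)*5² = -2 + (½)*25 = -2 + 25/2 = 21/2)
p(M) = 2*M² (p(M) = M*(2*M) = 2*M²)
X = 107 (X = -19 - 1*(-126) = -19 + 126 = 107)
1/(9558870 + (p(h(4, 7))*(-1093) + X)) = 1/(9558870 + ((2*(21/2)²)*(-1093) + 107)) = 1/(9558870 + ((2*(441/4))*(-1093) + 107)) = 1/(9558870 + ((441/2)*(-1093) + 107)) = 1/(9558870 + (-482013/2 + 107)) = 1/(9558870 - 481799/2) = 1/(18635941/2) = 2/18635941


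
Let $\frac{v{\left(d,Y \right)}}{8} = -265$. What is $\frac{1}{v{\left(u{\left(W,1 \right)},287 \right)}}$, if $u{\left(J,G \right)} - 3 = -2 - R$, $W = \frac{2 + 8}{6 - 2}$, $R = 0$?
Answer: $- \frac{1}{2120} \approx -0.0004717$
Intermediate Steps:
$W = \frac{5}{2}$ ($W = \frac{10}{4} = 10 \cdot \frac{1}{4} = \frac{5}{2} \approx 2.5$)
$u{\left(J,G \right)} = 1$ ($u{\left(J,G \right)} = 3 - 2 = 1$)
$v{\left(d,Y \right)} = -2120$ ($v{\left(d,Y \right)} = 8 \left(-265\right) = -2120$)
$\frac{1}{v{\left(u{\left(W,1 \right)},287 \right)}} = \frac{1}{-2120} = - \frac{1}{2120}$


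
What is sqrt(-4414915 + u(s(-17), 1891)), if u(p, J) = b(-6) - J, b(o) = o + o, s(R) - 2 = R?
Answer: I*sqrt(4416818) ≈ 2101.6*I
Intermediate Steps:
s(R) = 2 + R
b(o) = 2*o
u(p, J) = -12 - J (u(p, J) = 2*(-6) - J = -12 - J)
sqrt(-4414915 + u(s(-17), 1891)) = sqrt(-4414915 + (-12 - 1*1891)) = sqrt(-4414915 + (-12 - 1891)) = sqrt(-4414915 - 1903) = sqrt(-4416818) = I*sqrt(4416818)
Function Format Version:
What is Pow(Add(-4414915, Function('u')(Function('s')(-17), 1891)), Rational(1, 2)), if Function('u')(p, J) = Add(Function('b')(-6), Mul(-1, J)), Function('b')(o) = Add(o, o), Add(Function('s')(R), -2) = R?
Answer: Mul(I, Pow(4416818, Rational(1, 2))) ≈ Mul(2101.6, I)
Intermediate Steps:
Function('s')(R) = Add(2, R)
Function('b')(o) = Mul(2, o)
Function('u')(p, J) = Add(-12, Mul(-1, J)) (Function('u')(p, J) = Add(Mul(2, -6), Mul(-1, J)) = Add(-12, Mul(-1, J)))
Pow(Add(-4414915, Function('u')(Function('s')(-17), 1891)), Rational(1, 2)) = Pow(Add(-4414915, Add(-12, Mul(-1, 1891))), Rational(1, 2)) = Pow(Add(-4414915, Add(-12, -1891)), Rational(1, 2)) = Pow(Add(-4414915, -1903), Rational(1, 2)) = Pow(-4416818, Rational(1, 2)) = Mul(I, Pow(4416818, Rational(1, 2)))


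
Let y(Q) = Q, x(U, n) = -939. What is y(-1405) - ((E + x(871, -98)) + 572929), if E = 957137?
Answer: -1530532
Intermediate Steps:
y(-1405) - ((E + x(871, -98)) + 572929) = -1405 - ((957137 - 939) + 572929) = -1405 - (956198 + 572929) = -1405 - 1*1529127 = -1405 - 1529127 = -1530532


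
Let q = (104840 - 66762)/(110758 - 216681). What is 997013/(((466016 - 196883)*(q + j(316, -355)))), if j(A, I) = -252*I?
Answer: 105606607999/2550259497893766 ≈ 4.1410e-5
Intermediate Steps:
q = -38078/105923 (q = 38078/(-105923) = 38078*(-1/105923) = -38078/105923 ≈ -0.35949)
997013/(((466016 - 196883)*(q + j(316, -355)))) = 997013/(((466016 - 196883)*(-38078/105923 - 252*(-355)))) = 997013/((269133*(-38078/105923 + 89460))) = 997013/((269133*(9475833502/105923))) = 997013/(2550259497893766/105923) = 997013*(105923/2550259497893766) = 105606607999/2550259497893766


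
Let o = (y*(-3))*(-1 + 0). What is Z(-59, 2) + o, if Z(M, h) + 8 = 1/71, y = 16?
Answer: 2841/71 ≈ 40.014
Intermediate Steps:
Z(M, h) = -567/71 (Z(M, h) = -8 + 1/71 = -567/71)
o = 48 (o = (16*(-3))*(-1 + 0) = -48*(-1) = 48)
Z(-59, 2) + o = -567/71 + 48 = 2841/71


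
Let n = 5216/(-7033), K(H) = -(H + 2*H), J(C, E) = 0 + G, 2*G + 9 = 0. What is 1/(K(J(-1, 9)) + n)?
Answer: 14066/179459 ≈ 0.078380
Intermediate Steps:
G = -9/2 (G = -9/2 + (1/2)*0 = -9/2 + 0 = -9/2 ≈ -4.5000)
J(C, E) = -9/2 (J(C, E) = 0 - 9/2 = -9/2)
K(H) = -3*H
n = -5216/7033 (n = 5216*(-1/7033) = -5216/7033 ≈ -0.74165)
1/(K(J(-1, 9)) + n) = 1/(-3*(-9/2) - 5216/7033) = 1/(27/2 - 5216/7033) = 1/(179459/14066) = 14066/179459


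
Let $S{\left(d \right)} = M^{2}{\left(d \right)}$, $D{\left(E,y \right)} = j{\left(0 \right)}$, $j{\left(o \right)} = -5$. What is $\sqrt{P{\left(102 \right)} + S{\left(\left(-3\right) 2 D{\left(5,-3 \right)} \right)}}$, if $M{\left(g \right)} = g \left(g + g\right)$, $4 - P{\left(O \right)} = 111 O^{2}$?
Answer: $2 \sqrt{521290} \approx 1444.0$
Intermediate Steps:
$D{\left(E,y \right)} = -5$
$P{\left(O \right)} = 4 - 111 O^{2}$
$M{\left(g \right)} = 2 g^{2}$ ($M{\left(g \right)} = g 2 g = 2 g^{2}$)
$S{\left(d \right)} = 4 d^{4}$ ($S{\left(d \right)} = \left(2 d^{2}\right)^{2} = 4 d^{4}$)
$\sqrt{P{\left(102 \right)} + S{\left(\left(-3\right) 2 D{\left(5,-3 \right)} \right)}} = \sqrt{\left(4 - 111 \cdot 102^{2}\right) + 4 \left(\left(-3\right) 2 \left(-5\right)\right)^{4}} = \sqrt{\left(4 - 1154844\right) + 4 \left(\left(-6\right) \left(-5\right)\right)^{4}} = \sqrt{\left(4 - 1154844\right) + 4 \cdot 30^{4}} = \sqrt{-1154840 + 4 \cdot 810000} = \sqrt{-1154840 + 3240000} = \sqrt{2085160} = 2 \sqrt{521290}$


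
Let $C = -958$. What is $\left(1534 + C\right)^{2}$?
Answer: $331776$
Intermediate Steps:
$\left(1534 + C\right)^{2} = \left(1534 - 958\right)^{2} = 576^{2} = 331776$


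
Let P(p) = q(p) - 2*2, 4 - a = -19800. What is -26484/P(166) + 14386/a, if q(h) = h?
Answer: -43513217/267354 ≈ -162.76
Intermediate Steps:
a = 19804 (a = 4 - 1*(-19800) = 4 + 19800 = 19804)
P(p) = -4 + p (P(p) = p - 2*2 = p - 4 = -4 + p)
-26484/P(166) + 14386/a = -26484/(-4 + 166) + 14386/19804 = -26484/162 + 14386*(1/19804) = -26484*1/162 + 7193/9902 = -4414/27 + 7193/9902 = -43513217/267354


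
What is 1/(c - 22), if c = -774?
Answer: -1/796 ≈ -0.0012563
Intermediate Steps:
1/(c - 22) = 1/(-774 - 22) = 1/(-796) = -1/796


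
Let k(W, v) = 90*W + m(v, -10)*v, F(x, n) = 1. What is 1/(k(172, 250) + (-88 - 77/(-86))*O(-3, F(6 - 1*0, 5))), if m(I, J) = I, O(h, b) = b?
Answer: 86/6698789 ≈ 1.2838e-5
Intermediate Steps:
k(W, v) = v² + 90*W (k(W, v) = 90*W + v*v = 90*W + v² = v² + 90*W)
1/(k(172, 250) + (-88 - 77/(-86))*O(-3, F(6 - 1*0, 5))) = 1/((250² + 90*172) + (-88 - 77/(-86))*1) = 1/((62500 + 15480) + (-88 - 77*(-1/86))*1) = 1/(77980 + (-88 + 77/86)*1) = 1/(77980 - 7491/86*1) = 1/(77980 - 7491/86) = 1/(6698789/86) = 86/6698789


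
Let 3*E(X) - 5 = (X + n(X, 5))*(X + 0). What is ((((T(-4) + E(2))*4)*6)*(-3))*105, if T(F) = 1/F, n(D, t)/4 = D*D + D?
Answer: -141750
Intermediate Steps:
n(D, t) = 4*D + 4*D² (n(D, t) = 4*(D*D + D) = 4*(D² + D) = 4*(D + D²) = 4*D + 4*D²)
E(X) = 5/3 + X*(X + 4*X*(1 + X))/3 (E(X) = 5/3 + ((X + 4*X*(1 + X))*(X + 0))/3 = 5/3 + ((X + 4*X*(1 + X))*X)/3 = 5/3 + (X*(X + 4*X*(1 + X)))/3 = 5/3 + X*(X + 4*X*(1 + X))/3)
((((T(-4) + E(2))*4)*6)*(-3))*105 = ((((1/(-4) + (5/3 + (4/3)*2³ + (5/3)*2²))*4)*6)*(-3))*105 = ((((-¼ + (5/3 + (4/3)*8 + (5/3)*4))*4)*6)*(-3))*105 = ((((-¼ + (5/3 + 32/3 + 20/3))*4)*6)*(-3))*105 = ((((-¼ + 19)*4)*6)*(-3))*105 = ((((75/4)*4)*6)*(-3))*105 = ((75*6)*(-3))*105 = (450*(-3))*105 = -1350*105 = -141750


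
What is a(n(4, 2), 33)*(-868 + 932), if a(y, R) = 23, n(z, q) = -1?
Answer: 1472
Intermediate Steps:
a(n(4, 2), 33)*(-868 + 932) = 23*(-868 + 932) = 23*64 = 1472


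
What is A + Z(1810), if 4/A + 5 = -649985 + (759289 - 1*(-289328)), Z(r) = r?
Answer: 721514874/398627 ≈ 1810.0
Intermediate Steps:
A = 4/398627 (A = 4/(-5 + (-649985 + (759289 - 1*(-289328)))) = 4/(-5 + (-649985 + (759289 + 289328))) = 4/(-5 + (-649985 + 1048617)) = 4/(-5 + 398632) = 4/398627 ≈ 1.0034e-5)
A + Z(1810) = 4/398627 + 1810 = 721514874/398627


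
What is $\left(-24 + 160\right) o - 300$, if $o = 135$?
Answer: $18060$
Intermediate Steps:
$\left(-24 + 160\right) o - 300 = \left(-24 + 160\right) 135 - 300 = 136 \cdot 135 - 300 = 18360 - 300 = 18060$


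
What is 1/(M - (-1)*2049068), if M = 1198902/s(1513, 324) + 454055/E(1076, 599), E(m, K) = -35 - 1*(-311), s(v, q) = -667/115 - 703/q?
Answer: 3563436/6771531919513 ≈ 5.2624e-7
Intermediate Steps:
s(v, q) = -29/5 - 703/q (s(v, q) = -667*1/115 - 703/q = -29/5 - 703/q)
E(m, K) = 276 (E(m, K) = -35 + 311 = 276)
M = -530190758135/3563436 (M = 1198902/(-29/5 - 703/324) + 454055/276 = 1198902/(-12911/1620) + 454055/276 = 1198902*(-1620/12911) + 454055/276 = -1942221240/12911 + 454055/276 = -530190758135/3563436 ≈ -1.4879e+5)
1/(M - (-1)*2049068) = 1/(-530190758135/3563436 - (-1)*2049068) = 1/(-530190758135/3563436 - 1*(-2049068)) = 1/(-530190758135/3563436 + 2049068) = 1/(6771531919513/3563436) = 3563436/6771531919513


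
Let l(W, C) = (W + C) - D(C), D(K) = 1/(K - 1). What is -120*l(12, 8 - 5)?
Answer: -1740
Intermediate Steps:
D(K) = 1/(-1 + K)
l(W, C) = C + W - 1/(-1 + C) (l(W, C) = (W + C) - 1/(-1 + C) = (C + W) - 1/(-1 + C) = C + W - 1/(-1 + C))
-120*l(12, 8 - 5) = -120*(-1 + (-1 + (8 - 5))*((8 - 5) + 12))/(-1 + (8 - 5)) = -120*(-1 + (-1 + 3)*(3 + 12))/(-1 + 3) = -120*(-1 + 2*15)/2 = -60*(-1 + 30) = -60*29 = -120*29/2 = -1740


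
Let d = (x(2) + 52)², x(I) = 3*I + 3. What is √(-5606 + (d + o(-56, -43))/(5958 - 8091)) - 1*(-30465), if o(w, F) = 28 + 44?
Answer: 30465 + I*√2834849667/711 ≈ 30465.0 + 74.885*I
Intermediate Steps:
x(I) = 3 + 3*I
o(w, F) = 72
d = 3721 (d = ((3 + 3*2) + 52)² = ((3 + 6) + 52)² = (9 + 52)² = 61² = 3721)
√(-5606 + (d + o(-56, -43))/(5958 - 8091)) - 1*(-30465) = √(-5606 + (3721 + 72)/(5958 - 8091)) - 1*(-30465) = √(-5606 + 3793/(-2133)) + 30465 = √(-5606 + 3793*(-1/2133)) + 30465 = √(-5606 - 3793/2133) + 30465 = √(-11961391/2133) + 30465 = I*√2834849667/711 + 30465 = 30465 + I*√2834849667/711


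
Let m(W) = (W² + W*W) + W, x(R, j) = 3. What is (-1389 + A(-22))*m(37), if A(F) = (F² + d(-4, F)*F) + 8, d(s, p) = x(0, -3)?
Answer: -2672325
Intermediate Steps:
d(s, p) = 3
A(F) = 8 + F² + 3*F (A(F) = (F² + 3*F) + 8 = 8 + F² + 3*F)
m(W) = W + 2*W² (m(W) = (W² + W²) + W = 2*W² + W = W + 2*W²)
(-1389 + A(-22))*m(37) = (-1389 + (8 + (-22)² + 3*(-22)))*(37*(1 + 2*37)) = (-1389 + (8 + 484 - 66))*(37*(1 + 74)) = (-1389 + 426)*(37*75) = -963*2775 = -2672325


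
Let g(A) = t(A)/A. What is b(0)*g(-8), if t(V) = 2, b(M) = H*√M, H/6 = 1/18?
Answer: 0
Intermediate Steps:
H = ⅓ (H = 6/18 = 6*(1/18) = ⅓ ≈ 0.33333)
b(M) = √M/3
g(A) = 2/A
b(0)*g(-8) = (√0/3)*(2/(-8)) = ((⅓)*0)*(2*(-⅛)) = 0*(-¼) = 0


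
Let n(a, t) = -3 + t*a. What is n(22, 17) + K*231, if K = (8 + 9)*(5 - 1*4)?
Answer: 4298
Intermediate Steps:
n(a, t) = -3 + a*t
K = 17 (K = 17*(5 - 4) = 17*1 = 17)
n(22, 17) + K*231 = (-3 + 22*17) + 17*231 = (-3 + 374) + 3927 = 371 + 3927 = 4298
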